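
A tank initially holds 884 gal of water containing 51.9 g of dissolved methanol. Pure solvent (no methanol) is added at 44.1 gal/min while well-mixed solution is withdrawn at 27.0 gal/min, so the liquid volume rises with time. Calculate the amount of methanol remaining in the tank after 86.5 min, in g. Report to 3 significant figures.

Let m(t) be the amount of methanol. Volume: V(t) = V₀ + (Q_in − Q_out) t = 884 + 17.100 t; V(86.5) = 2363.2 gal.
Species balance (pure solvent in): dm/dt = −Q_out · m/V(t).
dm/m = −Q_out dt/(V₀ + 17.100 t); integrating gives ln(m/m₀) = −(Q_out/(Q_in−Q_out)) ln(V/V₀).
m = m₀ (V₀/V)^(Q_out/(Q_in−Q_out)) = 51.9 × (884/2363.2)^(1.5789) = 10.987 g.

11.0 g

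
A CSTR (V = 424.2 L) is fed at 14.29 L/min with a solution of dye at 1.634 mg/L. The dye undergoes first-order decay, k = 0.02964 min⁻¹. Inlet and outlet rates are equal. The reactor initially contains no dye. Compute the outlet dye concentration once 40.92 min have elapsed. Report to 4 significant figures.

0.8041 mg/L

Species balance: V dC/dt = Q C_in − Q C − k V C.
This is linear with rate a = Q/V + k = 0.0633269 min⁻¹.
C_ss = Q C_in/(Q + kV) = 0.869211 mg/L; C(t) = C_ss + (C₀ − C_ss) e^(−a t).
C(40.92) = 0.869211 + (-0.869211)·e^(−0.0633269·40.92) = 0.869211 + (-0.869211)·0.0749197 = 0.804090 mg/L.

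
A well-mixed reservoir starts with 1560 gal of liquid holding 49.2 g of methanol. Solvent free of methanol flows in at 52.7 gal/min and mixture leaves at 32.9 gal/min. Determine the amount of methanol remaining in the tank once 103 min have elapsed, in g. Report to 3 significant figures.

12.3 g

Let m(t) be the amount of methanol. Volume: V(t) = V₀ + (Q_in − Q_out) t = 1560 + 19.800 t; V(103) = 3599.4 gal.
Solute balance: dm/dt = 0 − Q_out C = −Q_out m/V(t).
Separate: dm/m = −Q_out dt/V(t) ⇒ ln(m/m₀) = −(Q_out/(Q_in−Q_out)) ln(V/V₀).
m = m₀ (V₀/V)^(Q_out/(Q_in−Q_out)) = 49.2 × (1560/3599.4)^(1.6616) = 12.264 g.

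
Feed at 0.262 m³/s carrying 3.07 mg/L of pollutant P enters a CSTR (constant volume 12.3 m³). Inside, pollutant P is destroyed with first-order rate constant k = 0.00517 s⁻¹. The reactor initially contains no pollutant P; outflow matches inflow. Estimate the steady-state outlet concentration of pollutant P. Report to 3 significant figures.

2.47 mg/L

Accumulation = in − out − consumed: V dC/dt = Q C_in − Q C − k V C.
At steady state: 0 = Q C_in − (Q + kV) C_ss, so C_ss = Q C_in/(Q + kV).
C_ss = 0.262·3.07/(0.262 + 0.00517·12.3) = 0.80434/0.32559 = 2.4704 mg/L.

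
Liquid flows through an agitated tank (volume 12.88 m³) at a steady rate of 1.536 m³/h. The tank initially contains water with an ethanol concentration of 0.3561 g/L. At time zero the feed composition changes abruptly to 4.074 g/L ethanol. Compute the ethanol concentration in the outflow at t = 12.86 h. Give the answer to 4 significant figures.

Unsteady species balance (constant V, well mixed): V dC/dt = Q(C_in − C).
Time constant τ = V/Q = 12.88/1.536 = 8.38542 h.
This is linear first-order; C(t) = C_in + (C₀ − C_in) e^(−t/τ).
C(12.86) = 4.074 + (0.3561 − 4.074)·e^(−12.86/8.38542) = 4.074 + (-3.71790)·0.215754 = 3.27185 g/L.

3.272 g/L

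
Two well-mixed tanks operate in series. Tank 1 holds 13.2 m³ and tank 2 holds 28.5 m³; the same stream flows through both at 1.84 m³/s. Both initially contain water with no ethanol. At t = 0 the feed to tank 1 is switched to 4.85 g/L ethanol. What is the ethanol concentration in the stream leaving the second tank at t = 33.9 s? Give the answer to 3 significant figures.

3.87 g/L

Each tank obeys Vᵢ dCᵢ/dt = Q(Cᵢ₋₁ − Cᵢ), so τᵢ = Vᵢ/Q.
τ₁ = 13.2/1.84 = 7.1739 s; τ₂ = 28.5/1.84 = 15.489 s.
Solving the cascade with C₁(0)=C₂(0)=0 gives C₂(t) = C_in[1 − (τ₁ e^(−t/τ₁) − τ₂ e^(−t/τ₂))/(τ₁ − τ₂)].
At t = 33.9: e^(−t/τ₁) = 0.0088667, e^(−t/τ₂) = 0.11207.
C₂ = 4.85·[1 − (7.1739·0.0088667 − 15.489·0.11207)/(-8.3152)] = 4.85·0.79889 = 3.8746 g/L.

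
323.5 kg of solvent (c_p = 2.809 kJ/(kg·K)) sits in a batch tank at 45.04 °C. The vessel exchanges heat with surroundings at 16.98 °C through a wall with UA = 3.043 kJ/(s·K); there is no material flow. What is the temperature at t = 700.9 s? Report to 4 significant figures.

Energy balance: M c_p dT/dt = −UA(T − T_amb).
dT/dt = (T_ss − T)/τ with T_ss = T_amb = 16.9800 °C, τ = M c_p/UA = 323.5·2.809/3.043 = 298.624 s.
T approaches T_ss exponentially: T(t) = T_ss + (T₀ − T_ss) e^(−t/τ).
T(700.9) = 16.9800 + (28.0600)·0.0956459 = 19.6638 °C.

19.66 °C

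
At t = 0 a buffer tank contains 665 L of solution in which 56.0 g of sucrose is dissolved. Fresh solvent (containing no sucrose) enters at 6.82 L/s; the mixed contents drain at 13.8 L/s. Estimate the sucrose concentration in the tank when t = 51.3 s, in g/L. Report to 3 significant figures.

0.0396 g/L

Total volume: dV/dt = Q_in − Q_out = -6.9800 L/s, so V(t) = 665 − 6.9800 t and V(51.3) = 306.93 L.
No sucrose enters, so dm/dt = −Q_out · (m/V).
Separate: dm/m = −Q_out dt/V(t) ⇒ ln(m/m₀) = −(Q_out/(Q_in−Q_out)) ln(V/V₀).
m = m₀ (V₀/V)^(Q_out/(Q_in−Q_out)) = 56.0 × (665/306.93)^(-1.9771) = 12.143 g.
C = m/V = 12.143/306.93 = 0.039562 g/L.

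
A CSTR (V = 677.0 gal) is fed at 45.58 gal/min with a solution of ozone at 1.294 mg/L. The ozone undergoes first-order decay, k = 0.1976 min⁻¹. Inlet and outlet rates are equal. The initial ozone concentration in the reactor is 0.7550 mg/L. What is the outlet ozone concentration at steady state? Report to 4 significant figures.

0.3288 mg/L

V dC/dt = Q(C_in − C) − k V C.
Steady state (dC/dt = 0): C_ss = Q C_in/(Q + kV) = C_in/(1 + kV/Q).
C_ss = 45.58·1.294/(45.58 + 0.1976·677.0) = 58.9805/179.355 = 0.328848 mg/L.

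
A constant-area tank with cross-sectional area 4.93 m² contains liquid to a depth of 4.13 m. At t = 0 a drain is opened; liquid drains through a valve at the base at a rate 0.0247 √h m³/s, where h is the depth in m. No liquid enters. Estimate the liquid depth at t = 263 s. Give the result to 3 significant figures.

1.89 m

A dh/dt = −Q_out = −0.0247 √h.
This is separable: 2 d(√h)/dt = −0.0247/A, so √h = √h₀ − (0.0247/(2A)) t.
√h = √4.13 − 0.0247·263/(2·4.93) = 2.0322 − 0.65883 = 1.3734.
h = 1.3734² = 1.8862 m.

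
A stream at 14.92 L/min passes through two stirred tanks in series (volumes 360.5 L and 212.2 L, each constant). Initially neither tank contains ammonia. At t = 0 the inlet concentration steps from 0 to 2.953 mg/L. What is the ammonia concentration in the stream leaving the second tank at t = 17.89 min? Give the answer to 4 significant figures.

0.7306 mg/L

Each tank obeys Vᵢ dCᵢ/dt = Q(Cᵢ₋₁ − Cᵢ), so τᵢ = Vᵢ/Q.
τ₁ = 360.5/14.92 = 24.1622 min; τ₂ = 212.2/14.92 = 14.2225 min.
Solving the cascade with C₁(0)=C₂(0)=0 gives C₂(t) = C_in[1 − (τ₁ e^(−t/τ₁) − τ₂ e^(−t/τ₂))/(τ₁ − τ₂)].
At t = 17.89: e^(−t/τ₁) = 0.476917, e^(−t/τ₂) = 0.284260.
C₂ = 2.953·[1 − (24.1622·0.476917 − 14.2225·0.284260)/(9.93968)] = 2.953·0.247414 = 0.730613 mg/L.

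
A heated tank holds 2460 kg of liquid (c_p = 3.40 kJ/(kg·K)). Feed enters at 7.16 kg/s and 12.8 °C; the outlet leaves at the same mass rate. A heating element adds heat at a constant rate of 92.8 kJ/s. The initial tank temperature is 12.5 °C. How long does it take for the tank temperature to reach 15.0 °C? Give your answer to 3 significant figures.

Unsteady energy balance on the tank contents: M c_p dT/dt = ṁ c_p (T_in − T) + 92.8.
τ = M/ṁ = 343.58 s; T_ss = T_in + Q̇/(ṁ c_p) = 16.612 °C.
T(t) = T_ss + (T₀ − T_ss) e^(−t/τ). Set T = 15.0:
e^(−t/τ) = (15.0 − 16.612)/(12.5 − 16.612) = 0.39203
t = −343.58 · ln(0.39203) = 321.73 s.

322 s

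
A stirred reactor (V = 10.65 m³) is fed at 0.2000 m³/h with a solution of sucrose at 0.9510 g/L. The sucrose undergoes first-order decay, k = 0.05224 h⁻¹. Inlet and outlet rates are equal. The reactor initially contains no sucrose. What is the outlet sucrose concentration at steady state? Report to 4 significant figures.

0.2515 g/L

Species balance: V dC/dt = Q C_in − Q C − k V C.
Steady state (dC/dt = 0): C_ss = Q C_in/(Q + kV) = C_in/(1 + kV/Q).
C_ss = 0.2000·0.9510/(0.2000 + 0.05224·10.65) = 0.190200/0.756356 = 0.251469 g/L.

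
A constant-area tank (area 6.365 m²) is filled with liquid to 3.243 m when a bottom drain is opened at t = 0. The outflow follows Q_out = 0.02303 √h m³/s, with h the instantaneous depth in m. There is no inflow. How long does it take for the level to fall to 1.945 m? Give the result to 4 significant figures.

224.5 s

A dh/dt = −Q_out = −0.02303 √h.
∫ h^(−1/2) dh = −(0.02303/A) ∫ dt, giving 2√h = 2√h₀ − (0.02303/A) t.
t = 2A(√h₀ − √h)/0.02303 = 2·6.365·(√3.243 − √1.945)/0.02303
  = 12.7300 × (1.80083 − 1.39463) / 0.02303 = 224.530 s.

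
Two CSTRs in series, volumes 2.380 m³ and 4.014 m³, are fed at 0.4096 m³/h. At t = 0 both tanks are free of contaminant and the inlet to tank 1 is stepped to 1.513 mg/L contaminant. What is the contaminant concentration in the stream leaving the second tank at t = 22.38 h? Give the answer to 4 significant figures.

Time constants: τᵢ = Vᵢ/Q for each well-mixed tank.
τ₁ = 2.380/0.4096 = 5.81055 h; τ₂ = 4.014/0.4096 = 9.79980 h.
Solving the cascade with C₁(0)=C₂(0)=0 gives C₂(t) = C_in[1 − (τ₁ e^(−t/τ₁) − τ₂ e^(−t/τ₂))/(τ₁ − τ₂)].
At t = 22.38: e^(−t/τ₁) = 0.0212454, e^(−t/τ₂) = 0.101905.
C₂ = 1.513·[1 − (5.81055·0.0212454 − 9.79980·0.101905)/(-3.98926)] = 1.513·0.780612 = 1.18107 mg/L.

1.181 mg/L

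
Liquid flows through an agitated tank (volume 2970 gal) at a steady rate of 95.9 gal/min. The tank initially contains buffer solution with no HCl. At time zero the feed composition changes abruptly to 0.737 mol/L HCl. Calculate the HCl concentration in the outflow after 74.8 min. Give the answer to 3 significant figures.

0.671 mol/L

Accumulation = in − out for the solute gives V dC/dt = Q(C_in − C).
So dC/dt = (C_in − C)/τ with τ = V/Q = 2970/95.9 = 30.970 min.
Integrating: C(t) = C_in + (C₀ − C_in) e^(−t/τ).
C(74.8) = 0.737 + (0 − 0.737)·e^(−74.8/30.970) = 0.737 + (-0.73700)·0.089344 = 0.67115 mol/L.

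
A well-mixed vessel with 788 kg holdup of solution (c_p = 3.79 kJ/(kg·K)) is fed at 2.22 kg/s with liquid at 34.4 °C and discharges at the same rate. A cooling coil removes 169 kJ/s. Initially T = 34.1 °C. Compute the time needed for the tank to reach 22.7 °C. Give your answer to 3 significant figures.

M c_p dT/dt = ṁ c_p (T_in − T) − Q̇.
τ = M/ṁ = 354.95 s; T_ss = T_in − Q̇/(ṁ c_p) = 14.314 °C.
T(t) = T_ss + (T₀ − T_ss) e^(−t/τ). Set T = 22.7:
e^(−t/τ) = (22.7 − 14.314)/(34.1 − 14.314) = 0.42384
t = −354.95 · ln(0.42384) = 304.70 s.

305 s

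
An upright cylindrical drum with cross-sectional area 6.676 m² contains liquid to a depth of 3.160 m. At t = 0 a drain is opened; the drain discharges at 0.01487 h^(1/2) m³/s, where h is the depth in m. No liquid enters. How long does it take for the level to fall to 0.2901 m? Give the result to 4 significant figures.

A dh/dt = −Q_out = −0.01487 √h.
This is separable: 2 d(√h)/dt = −0.01487/A, so √h = √h₀ − (0.01487/(2A)) t.
t = 2A(√h₀ − √h)/0.01487 = 2·6.676·(√3.160 − √0.2901)/0.01487
  = 13.3520 × (1.77764 − 0.538609) / 0.01487 = 1112.54 s.

1113 s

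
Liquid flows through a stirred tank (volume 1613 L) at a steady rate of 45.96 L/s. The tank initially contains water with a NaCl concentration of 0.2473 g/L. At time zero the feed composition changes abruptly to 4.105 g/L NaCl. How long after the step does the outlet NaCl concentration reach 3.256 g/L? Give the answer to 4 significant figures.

53.13 s

Species balance on the tank: V dC/dt = Q(C_in − C), so τ = V/Q = 35.0957 s.
C(t) = C_in + (C₀ − C_in) e^(−t/τ). Set C = 3.256 and solve for t:
e^(−t/τ) = (C − C_in)/(C₀ − C_in) = (3.256 − 4.105)/(0.2473 − 4.105) = 0.220079
t = −τ ln(…) = 35.0957 × 1.51377 = 53.1268 s.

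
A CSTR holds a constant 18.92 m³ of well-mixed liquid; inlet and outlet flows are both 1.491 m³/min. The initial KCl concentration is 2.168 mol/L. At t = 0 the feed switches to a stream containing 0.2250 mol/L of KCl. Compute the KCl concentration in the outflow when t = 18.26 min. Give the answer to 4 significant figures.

0.6858 mol/L

Accumulation = in − out for the solute gives V dC/dt = Q(C_in − C).
Time constant τ = V/Q = 18.92/1.491 = 12.6895 min.
Solution: C(t) = C_in + (C₀ − C_in) e^(−t/τ).
C(18.26) = 0.2250 + (2.168 − 0.2250)·e^(−18.26/12.6895) = 0.2250 + (1.94300)·0.237168 = 0.685817 mol/L.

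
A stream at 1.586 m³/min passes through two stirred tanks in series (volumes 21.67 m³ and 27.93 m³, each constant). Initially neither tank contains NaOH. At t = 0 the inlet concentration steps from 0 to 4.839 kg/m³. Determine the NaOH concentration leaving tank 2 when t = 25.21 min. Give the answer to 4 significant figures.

2.327 kg/m³

Time constants: τᵢ = Vᵢ/Q for each well-mixed tank.
τ₁ = 21.67/1.586 = 13.6633 min; τ₂ = 27.93/1.586 = 17.6103 min.
Tank 1: C₁ = C_in(1 − e^(−t/τ₁)). Tank 2 (τ₁ ≠ τ₂): C₂ = C_in[1 − (τ₁ e^(−t/τ₁) − τ₂ e^(−t/τ₂))/(τ₁ − τ₂)].
At t = 25.21: e^(−t/τ₁) = 0.158011, e^(−t/τ₂) = 0.238939.
C₂ = 4.839·[1 − (13.6633·0.158011 − 17.6103·0.238939)/(-3.94704)] = 4.839·0.480915 = 2.32715 kg/m³.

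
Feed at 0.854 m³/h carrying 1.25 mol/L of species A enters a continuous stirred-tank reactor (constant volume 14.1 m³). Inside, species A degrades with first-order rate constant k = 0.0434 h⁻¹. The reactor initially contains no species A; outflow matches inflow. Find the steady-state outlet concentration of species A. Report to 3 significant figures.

Accumulation = in − out − consumed: V dC/dt = Q C_in − Q C − k V C.
At steady state: 0 = Q C_in − (Q + kV) C_ss, so C_ss = Q C_in/(Q + kV).
C_ss = 0.854·1.25/(0.854 + 0.0434·14.1) = 1.0675/1.4659 = 0.72820 mol/L.

0.728 mol/L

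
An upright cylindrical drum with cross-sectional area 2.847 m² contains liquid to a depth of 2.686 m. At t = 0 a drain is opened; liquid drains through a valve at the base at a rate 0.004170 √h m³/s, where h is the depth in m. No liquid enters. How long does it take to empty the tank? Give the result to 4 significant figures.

With no inflow, A dh/dt = −0.004170 √h.
This is separable: 2 d(√h)/dt = −0.004170/A, so √h = √h₀ − (0.004170/(2A)) t.
Set h = 0: 2√h₀ = (0.004170/A) t_empty ⇒ t_empty = 2A√h₀/0.004170.
t_empty = 2·2.847·√2.686/0.004170 = 5.69400·1.63890/0.004170 = 2237.87 s.

2238 s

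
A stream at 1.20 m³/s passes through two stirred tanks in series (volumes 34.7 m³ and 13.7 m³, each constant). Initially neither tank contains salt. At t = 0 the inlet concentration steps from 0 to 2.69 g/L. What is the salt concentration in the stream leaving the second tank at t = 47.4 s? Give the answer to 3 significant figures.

1.85 g/L

Species balance on tank i: dCᵢ/dt = (Cᵢ₋₁ − Cᵢ)/τᵢ with τᵢ = Vᵢ/Q.
τ₁ = 34.7/1.20 = 28.917 s; τ₂ = 13.7/1.20 = 11.417 s.
Solving the cascade with C₁(0)=C₂(0)=0 gives C₂(t) = C_in[1 − (τ₁ e^(−t/τ₁) − τ₂ e^(−t/τ₂))/(τ₁ − τ₂)].
At t = 47.4: e^(−t/τ₁) = 0.19414, e^(−t/τ₂) = 0.015736.
C₂ = 2.69·[1 − (28.917·0.19414 − 11.417·0.015736)/(17.500)] = 2.69·0.68948 = 1.8547 g/L.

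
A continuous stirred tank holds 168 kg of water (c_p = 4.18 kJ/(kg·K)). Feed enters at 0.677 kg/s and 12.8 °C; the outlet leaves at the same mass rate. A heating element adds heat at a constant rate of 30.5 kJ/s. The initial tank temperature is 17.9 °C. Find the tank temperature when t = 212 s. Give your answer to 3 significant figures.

M c_p dT/dt = ṁ c_p (T_in − T) + Q̇.
τ = M/ṁ = 248.15 s; T_ss = T_in + Q̇/(ṁ c_p) = 12.8 + 30.5/(0.677·4.18) = 23.578 °C.
T approaches T_ss exponentially: T(t) = T_ss + (T₀ − T_ss) e^(−t/τ).
T(212) = 23.578 + (-5.6779)·e^(−212/248.15) = 23.578 + (-5.6779)·0.42558 = 21.162 °C.

21.2 °C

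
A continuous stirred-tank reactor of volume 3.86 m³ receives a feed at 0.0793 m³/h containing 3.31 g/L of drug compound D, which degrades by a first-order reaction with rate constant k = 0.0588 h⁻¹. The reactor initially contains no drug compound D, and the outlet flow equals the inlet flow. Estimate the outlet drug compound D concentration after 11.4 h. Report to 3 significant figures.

0.510 g/L

Species balance: V dC/dt = Q C_in − Q C − k V C.
dC/dt = (Q/V) C_in − (Q/V + k) C; effective rate a = Q/V + k = 0.020544 + 0.0588 = 0.079344 h⁻¹.
C_ss = Q C_in/(Q + kV) = 0.85704 g/L; C(t) = C_ss + (C₀ − C_ss) e^(−a t).
C(11.4) = 0.85704 + (-0.85704)·e^(−0.079344·11.4) = 0.85704 + (-0.85704)·0.40474 = 0.51016 g/L.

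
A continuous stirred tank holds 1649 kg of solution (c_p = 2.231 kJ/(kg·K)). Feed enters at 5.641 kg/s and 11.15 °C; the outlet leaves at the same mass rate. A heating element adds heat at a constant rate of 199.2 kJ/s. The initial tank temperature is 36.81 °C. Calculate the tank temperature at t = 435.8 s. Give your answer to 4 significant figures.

29.19 °C

First-law balance (no shaft work): M c_p dT/dt = ṁ c_p (T_in − T) + 199.2.
τ = M/ṁ = 292.324 s; T_ss = T_in + Q̇/(ṁ c_p) = 11.15 + 199.2/(5.641·2.231) = 26.9783 °C.
Integrating: T(t) = T_ss + (T₀ − T_ss) e^(−t/τ).
T(435.8) = 26.9783 + (9.83172)·e^(−435.8/292.324) = 26.9783 + (9.83172)·0.225190 = 29.1923 °C.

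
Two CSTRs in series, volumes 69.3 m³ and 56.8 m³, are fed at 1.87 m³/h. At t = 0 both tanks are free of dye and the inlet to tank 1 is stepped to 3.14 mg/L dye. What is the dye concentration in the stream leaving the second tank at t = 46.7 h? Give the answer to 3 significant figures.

1.27 mg/L

Species balance on tank i: dCᵢ/dt = (Cᵢ₋₁ − Cᵢ)/τᵢ with τᵢ = Vᵢ/Q.
τ₁ = 69.3/1.87 = 37.059 h; τ₂ = 56.8/1.87 = 30.374 h.
Tank 1: C₁ = C_in(1 − e^(−t/τ₁)). Tank 2 (τ₁ ≠ τ₂): C₂ = C_in[1 − (τ₁ e^(−t/τ₁) − τ₂ e^(−t/τ₂))/(τ₁ − τ₂)].
At t = 46.7: e^(−t/τ₁) = 0.28361, e^(−t/τ₂) = 0.21492.
C₂ = 3.14·[1 − (37.059·0.28361 − 30.374·0.21492)/(6.6845)] = 3.14·0.40428 = 1.2694 mg/L.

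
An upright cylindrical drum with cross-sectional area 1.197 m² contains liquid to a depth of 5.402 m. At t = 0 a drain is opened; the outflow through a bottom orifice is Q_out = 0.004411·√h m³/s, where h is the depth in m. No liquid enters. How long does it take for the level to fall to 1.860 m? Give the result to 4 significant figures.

Mass balance (ρ constant): A dh/dt = −0.004411 √h.
This is separable: 2 d(√h)/dt = −0.004411/A, so √h = √h₀ − (0.004411/(2A)) t.
t = 2A(√h₀ − √h)/0.004411 = 2·1.197·(√5.402 − √1.860)/0.004411
  = 2.39400 × (2.32422 − 1.36382) / 0.004411 = 521.243 s.

521.2 s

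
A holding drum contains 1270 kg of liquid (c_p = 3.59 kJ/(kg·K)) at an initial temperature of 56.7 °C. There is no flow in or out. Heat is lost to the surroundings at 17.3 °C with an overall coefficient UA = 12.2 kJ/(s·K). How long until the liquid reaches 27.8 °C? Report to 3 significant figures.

Lumped-capacitance energy balance: M c_p dT/dt = UA(T_amb − T).
τ = M c_p/UA = 373.71 s; T_ss = T_amb = 17.300 °C.
T(t) = T_ss + (T₀ − T_ss)e^(−t/τ); set T = 27.8:
t = −τ ln[(T − T_ss)/(T₀ − T_ss)] = −373.71 · ln(0.26650) = 494.19 s.

494 s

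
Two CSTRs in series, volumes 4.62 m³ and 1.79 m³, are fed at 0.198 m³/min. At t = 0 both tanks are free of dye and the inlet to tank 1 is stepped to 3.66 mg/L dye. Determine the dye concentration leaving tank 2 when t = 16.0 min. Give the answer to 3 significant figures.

Time constants: τᵢ = Vᵢ/Q for each well-mixed tank.
τ₁ = 4.62/0.198 = 23.333 min; τ₂ = 1.79/0.198 = 9.0404 min.
Tank 1: C₁ = C_in(1 − e^(−t/τ₁)). Tank 2 (τ₁ ≠ τ₂): C₂ = C_in[1 − (τ₁ e^(−t/τ₁) − τ₂ e^(−t/τ₂))/(τ₁ − τ₂)].
At t = 16.0: e^(−t/τ₁) = 0.50373, e^(−t/τ₂) = 0.17036.
C₂ = 3.66·[1 − (23.333·0.50373 − 9.0404·0.17036)/(14.293)] = 3.66·0.28541 = 1.0446 mg/L.

1.04 mg/L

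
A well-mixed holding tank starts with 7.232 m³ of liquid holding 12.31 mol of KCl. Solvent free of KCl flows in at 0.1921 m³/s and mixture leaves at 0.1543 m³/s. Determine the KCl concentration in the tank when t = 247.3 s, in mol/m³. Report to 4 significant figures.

Total volume: dV/dt = Q_in − Q_out = 0.0378000 m³/s, so V(t) = 7.232 + 0.0378000 t and V(247.3) = 16.5799 m³.
No KCl enters, so dm/dt = −Q_out · (m/V).
dm/m = −Q_out dt/(V₀ + 0.0378000 t); integrating gives ln(m/m₀) = −(Q_out/(Q_in−Q_out)) ln(V/V₀).
m = m₀ (V₀/V)^(Q_out/(Q_in−Q_out)) = 12.31 × (7.232/16.5799)^(4.08201) = 0.416303 mol.
C = m/V = 0.416303/16.5799 = 0.0251088 mol/m³.

0.02511 mol/m³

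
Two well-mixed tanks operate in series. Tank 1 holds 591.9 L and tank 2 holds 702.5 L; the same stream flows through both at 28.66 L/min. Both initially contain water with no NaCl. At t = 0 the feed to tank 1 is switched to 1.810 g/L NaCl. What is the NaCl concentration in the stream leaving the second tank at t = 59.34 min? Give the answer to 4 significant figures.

1.336 g/L

Species balance on tank i: dCᵢ/dt = (Cᵢ₋₁ − Cᵢ)/τᵢ with τᵢ = Vᵢ/Q.
τ₁ = 591.9/28.66 = 20.6525 min; τ₂ = 702.5/28.66 = 24.5115 min.
Tank 1: C₁ = C_in(1 − e^(−t/τ₁)). Tank 2 (τ₁ ≠ τ₂): C₂ = C_in[1 − (τ₁ e^(−t/τ₁) − τ₂ e^(−t/τ₂))/(τ₁ − τ₂)].
At t = 59.34: e^(−t/τ₁) = 0.0565142, e^(−t/τ₂) = 0.0888414.
C₂ = 1.810·[1 − (20.6525·0.0565142 − 24.5115·0.0888414)/(-3.85904)] = 1.810·0.738153 = 1.33606 g/L.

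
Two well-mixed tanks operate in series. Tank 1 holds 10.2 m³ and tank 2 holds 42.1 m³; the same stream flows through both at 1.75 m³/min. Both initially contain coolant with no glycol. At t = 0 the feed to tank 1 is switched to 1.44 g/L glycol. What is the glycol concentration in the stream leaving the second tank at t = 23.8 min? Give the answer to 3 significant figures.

Time constants: τᵢ = Vᵢ/Q for each well-mixed tank.
τ₁ = 10.2/1.75 = 5.8286 min; τ₂ = 42.1/1.75 = 24.057 min.
Solving the cascade with C₁(0)=C₂(0)=0 gives C₂(t) = C_in[1 − (τ₁ e^(−t/τ₁) − τ₂ e^(−t/τ₂))/(τ₁ − τ₂)].
At t = 23.8: e^(−t/τ₁) = 0.016851, e^(−t/τ₂) = 0.37183.
C₂ = 1.44·[1 − (5.8286·0.016851 − 24.057·0.37183)/(-18.229)] = 1.44·0.51466 = 0.74111 g/L.

0.741 g/L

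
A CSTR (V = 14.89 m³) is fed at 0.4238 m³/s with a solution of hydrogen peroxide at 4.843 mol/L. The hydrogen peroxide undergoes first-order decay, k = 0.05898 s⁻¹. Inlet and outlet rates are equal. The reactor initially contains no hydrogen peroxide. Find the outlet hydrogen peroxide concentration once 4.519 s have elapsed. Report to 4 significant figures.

Accumulation = in − out − consumed: V dC/dt = Q C_in − Q C − k V C.
dC/dt = (Q/V) C_in − (Q/V + k) C; effective rate a = Q/V + k = 0.0284621 + 0.05898 = 0.0874421 s⁻¹.
C_ss = Q C_in/(Q + kV) = 1.57638 mol/L; C(t) = C_ss + (C₀ − C_ss) e^(−a t).
C(4.519) = 1.57638 + (-1.57638)·e^(−0.0874421·4.519) = 1.57638 + (-1.57638)·0.673579 = 0.514564 mol/L.

0.5146 mol/L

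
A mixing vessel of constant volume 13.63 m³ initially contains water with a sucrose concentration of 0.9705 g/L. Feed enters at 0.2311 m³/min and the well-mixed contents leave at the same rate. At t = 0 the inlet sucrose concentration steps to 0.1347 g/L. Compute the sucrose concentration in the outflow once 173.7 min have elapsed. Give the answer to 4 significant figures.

0.1787 g/L

Mass balance on the solute (V constant): V dC/dt = Q(C_in − C).
Rewrite as dC/dt + C/τ = C_in/τ, τ = V/Q = 58.9788 min.
Solution: C(t) = C_in + (C₀ − C_in) e^(−t/τ).
C(173.7) = 0.1347 + (0.9705 − 0.1347)·e^(−173.7/58.9788) = 0.1347 + (0.835800)·0.0525954 = 0.178659 g/L.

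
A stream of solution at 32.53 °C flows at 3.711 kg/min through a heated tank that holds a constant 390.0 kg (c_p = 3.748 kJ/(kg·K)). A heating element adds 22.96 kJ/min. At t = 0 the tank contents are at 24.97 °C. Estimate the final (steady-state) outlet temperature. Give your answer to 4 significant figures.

M c_p dT/dt = ṁ c_p (T_in − T) + Q̇.
At steady state dT/dt = 0 ⇒ T_ss = T_in + Q̇/(ṁ c_p) = 32.53 + 22.96/(3.711·3.748) = 34.1808 °C.

34.18 °C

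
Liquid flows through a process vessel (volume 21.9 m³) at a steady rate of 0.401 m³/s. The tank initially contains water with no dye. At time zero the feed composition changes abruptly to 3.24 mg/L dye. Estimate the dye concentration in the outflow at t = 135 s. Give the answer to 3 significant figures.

Species balance on the tank: V dC/dt = Q(C_in − C).
Time constant τ = V/Q = 21.9/0.401 = 54.613 s.
C approaches C_in exponentially: C(t) = C_in + (C₀ − C_in) e^(−t/τ).
C(135) = 3.24 + (0 − 3.24)·e^(−135/54.613) = 3.24 + (-3.2400)·0.084423 = 2.9665 mg/L.

2.97 mg/L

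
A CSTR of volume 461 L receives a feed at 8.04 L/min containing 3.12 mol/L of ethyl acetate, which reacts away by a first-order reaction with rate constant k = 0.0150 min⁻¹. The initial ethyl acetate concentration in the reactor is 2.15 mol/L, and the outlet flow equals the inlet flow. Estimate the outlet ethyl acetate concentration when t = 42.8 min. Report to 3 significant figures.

1.80 mol/L

V dC/dt = Q(C_in − C) − k V C.
dC/dt = (Q/V) C_in − (Q/V + k) C; effective rate a = Q/V + k = 0.017440 + 0.0150 = 0.032440 min⁻¹.
C_ss = Q C_in/(Q + kV) = 1.6774 mol/L; C(t) = C_ss + (C₀ − C_ss) e^(−a t).
C(42.8) = 1.6774 + (0.47265)·e^(−0.032440·42.8) = 1.6774 + (0.47265)·0.24946 = 1.7953 mol/L.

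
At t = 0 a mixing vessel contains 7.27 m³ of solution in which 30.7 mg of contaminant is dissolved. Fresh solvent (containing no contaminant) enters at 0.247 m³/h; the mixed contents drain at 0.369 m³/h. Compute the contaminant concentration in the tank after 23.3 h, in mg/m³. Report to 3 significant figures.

1.55 mg/m³

Total volume: dV/dt = Q_in − Q_out = -0.12200 m³/h, so V(t) = 7.27 − 0.12200 t and V(23.3) = 4.4274 m³.
Solute balance: dm/dt = 0 − Q_out C = −Q_out m/V(t).
Separate: dm/m = −Q_out dt/V(t) ⇒ ln(m/m₀) = −(Q_out/(Q_in−Q_out)) ln(V/V₀).
m = m₀ (V₀/V)^(Q_out/(Q_in−Q_out)) = 30.7 × (7.27/4.4274)^(-3.0246) = 6.8499 mg.
C = m/V = 6.8499/4.4274 = 1.5472 mg/m³.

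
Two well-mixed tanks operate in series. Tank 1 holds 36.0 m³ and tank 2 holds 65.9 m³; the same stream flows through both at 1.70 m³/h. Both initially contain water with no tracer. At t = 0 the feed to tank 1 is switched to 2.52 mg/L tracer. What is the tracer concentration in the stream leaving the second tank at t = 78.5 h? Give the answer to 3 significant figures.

Species balance on tank i: dCᵢ/dt = (Cᵢ₋₁ − Cᵢ)/τᵢ with τᵢ = Vᵢ/Q.
τ₁ = 36.0/1.70 = 21.176 h; τ₂ = 65.9/1.70 = 38.765 h.
Solving the cascade with C₁(0)=C₂(0)=0 gives C₂(t) = C_in[1 − (τ₁ e^(−t/τ₁) − τ₂ e^(−t/τ₂))/(τ₁ − τ₂)].
At t = 78.5: e^(−t/τ₁) = 0.024552, e^(−t/τ₂) = 0.13199.
C₂ = 2.52·[1 − (21.176·0.024552 − 38.765·0.13199)/(-17.588)] = 2.52·0.73866 = 1.8614 mg/L.

1.86 mg/L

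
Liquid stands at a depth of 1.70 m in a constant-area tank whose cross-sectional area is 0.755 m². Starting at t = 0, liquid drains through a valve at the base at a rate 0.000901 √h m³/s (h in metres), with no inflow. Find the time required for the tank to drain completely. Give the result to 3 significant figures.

With no inflow, A dh/dt = −0.000901 √h.
Separate and integrate: 2(√h − √h₀) = −(0.000901/A) t.
Set h = 0: 2√h₀ = (0.000901/A) t_empty ⇒ t_empty = 2A√h₀/0.000901.
t_empty = 2·0.755·√1.70/0.000901 = 1.5100·1.3038/0.000901 = 2185.1 s.

2190 s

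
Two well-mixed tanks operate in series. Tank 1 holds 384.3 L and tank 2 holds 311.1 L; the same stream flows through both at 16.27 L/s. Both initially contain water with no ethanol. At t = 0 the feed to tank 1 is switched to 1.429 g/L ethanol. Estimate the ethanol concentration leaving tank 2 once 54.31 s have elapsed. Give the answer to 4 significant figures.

1.031 g/L

Species balance on tank i: dCᵢ/dt = (Cᵢ₋₁ − Cᵢ)/τᵢ with τᵢ = Vᵢ/Q.
τ₁ = 384.3/16.27 = 23.6202 s; τ₂ = 311.1/16.27 = 19.1211 s.
Tank 1: C₁ = C_in(1 − e^(−t/τ₁)). Tank 2 (τ₁ ≠ τ₂): C₂ = C_in[1 − (τ₁ e^(−t/τ₁) − τ₂ e^(−t/τ₂))/(τ₁ − τ₂)].
At t = 54.31: e^(−t/τ₁) = 0.100328, e^(−t/τ₂) = 0.0584069.
C₂ = 1.429·[1 − (23.6202·0.100328 − 19.1211·0.0584069)/(4.49908)] = 1.429·0.721506 = 1.03103 g/L.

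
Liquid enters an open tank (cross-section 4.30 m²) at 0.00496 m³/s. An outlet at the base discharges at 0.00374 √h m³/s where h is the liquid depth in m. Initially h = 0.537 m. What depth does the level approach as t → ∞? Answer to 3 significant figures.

1.76 m

Accumulation of liquid (constant cross-section A): A dh/dt = Q_in − 0.00374 √h. At steady state dh/dt = 0:
Q_in = 0.00374 √h_ss ⇒ √h_ss = 0.00496/0.00374 = 1.3262.
h_ss = 1.3262² = 1.7588 m. (Since h₀ = 0.537 m < h_ss, the level will rise toward this value.)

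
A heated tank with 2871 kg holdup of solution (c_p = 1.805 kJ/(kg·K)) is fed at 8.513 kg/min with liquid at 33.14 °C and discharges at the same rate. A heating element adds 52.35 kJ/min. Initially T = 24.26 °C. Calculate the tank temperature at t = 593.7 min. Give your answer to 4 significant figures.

34.43 °C

Unsteady energy balance on the tank contents: M c_p dT/dt = ṁ c_p (T_in − T) + 52.35.
τ = M/ṁ = 337.249 min; T_ss = T_in + Q̇/(ṁ c_p) = 33.14 + 52.35/(8.513·1.805) = 36.5469 °C.
This is linear first-order; T(t) = T_ss + (T₀ − T_ss) e^(−t/τ).
T(593.7) = 36.5469 + (-12.2869)·e^(−593.7/337.249) = 36.5469 + (-12.2869)·0.171972 = 34.4339 °C.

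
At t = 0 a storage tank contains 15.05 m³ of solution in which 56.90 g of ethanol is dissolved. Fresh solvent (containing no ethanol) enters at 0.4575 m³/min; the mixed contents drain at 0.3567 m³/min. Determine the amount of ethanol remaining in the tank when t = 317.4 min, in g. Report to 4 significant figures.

1.008 g

Total volume: dV/dt = Q_in − Q_out = 0.100800 m³/min, so V(t) = 15.05 + 0.100800 t and V(317.4) = 47.0439 m³.
Solute balance: dm/dt = 0 − Q_out C = −Q_out m/V(t).
dm/m = −Q_out dt/(V₀ + 0.100800 t); integrating gives ln(m/m₀) = −(Q_out/(Q_in−Q_out)) ln(V/V₀).
m = m₀ (V₀/V)^(Q_out/(Q_in−Q_out)) = 56.90 × (15.05/47.0439)^(3.53869) = 1.00827 g.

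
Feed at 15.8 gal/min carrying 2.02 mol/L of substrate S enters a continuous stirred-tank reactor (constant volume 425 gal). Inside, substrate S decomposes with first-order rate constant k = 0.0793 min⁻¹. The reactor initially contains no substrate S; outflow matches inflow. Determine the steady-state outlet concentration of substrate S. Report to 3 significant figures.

0.645 mol/L

Accumulation = in − out − consumed: V dC/dt = Q C_in − Q C − k V C.
At steady state: 0 = Q C_in − (Q + kV) C_ss, so C_ss = Q C_in/(Q + kV).
C_ss = 15.8·2.02/(15.8 + 0.0793·425) = 31.916/49.502 = 0.64474 mol/L.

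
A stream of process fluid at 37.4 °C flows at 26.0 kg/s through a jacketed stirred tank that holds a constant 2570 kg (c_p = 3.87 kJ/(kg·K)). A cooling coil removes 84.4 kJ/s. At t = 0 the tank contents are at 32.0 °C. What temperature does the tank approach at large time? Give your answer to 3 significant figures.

First-law balance (no shaft work): M c_p dT/dt = ṁ c_p (T_in − T) − 84.4.
At steady state dT/dt = 0 ⇒ T_ss = T_in − Q̇/(ṁ c_p) = 37.4 − 84.4/(26.0·3.87) = 36.561 °C.

36.6 °C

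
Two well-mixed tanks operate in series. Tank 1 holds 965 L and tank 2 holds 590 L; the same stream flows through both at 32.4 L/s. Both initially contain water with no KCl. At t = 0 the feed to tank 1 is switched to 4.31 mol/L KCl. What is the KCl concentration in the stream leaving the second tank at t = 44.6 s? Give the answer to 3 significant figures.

Time constants: τᵢ = Vᵢ/Q for each well-mixed tank.
τ₁ = 965/32.4 = 29.784 s; τ₂ = 590/32.4 = 18.210 s.
Tank 1: C₁ = C_in(1 − e^(−t/τ₁)). Tank 2 (τ₁ ≠ τ₂): C₂ = C_in[1 − (τ₁ e^(−t/τ₁) − τ₂ e^(−t/τ₂))/(τ₁ − τ₂)].
At t = 44.6: e^(−t/τ₁) = 0.22370, e^(−t/τ₂) = 0.086361.
C₂ = 4.31·[1 − (29.784·0.22370 − 18.210·0.086361)/(11.574)] = 4.31·0.56022 = 2.4146 mol/L.

2.41 mol/L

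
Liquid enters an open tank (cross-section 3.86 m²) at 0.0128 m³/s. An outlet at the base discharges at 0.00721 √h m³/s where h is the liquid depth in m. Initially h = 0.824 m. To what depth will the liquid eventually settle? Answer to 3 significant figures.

3.15 m

Level balance: A dh/dt = 0.0128 − 0.00721 √h. Setting dh/dt = 0:
Q_in = 0.00721 √h_ss ⇒ √h_ss = 0.0128/0.00721 = 1.7753.
h_ss = 1.7753² = 3.1517 m. (Since h₀ = 0.824 m < h_ss, the level will rise toward this value.)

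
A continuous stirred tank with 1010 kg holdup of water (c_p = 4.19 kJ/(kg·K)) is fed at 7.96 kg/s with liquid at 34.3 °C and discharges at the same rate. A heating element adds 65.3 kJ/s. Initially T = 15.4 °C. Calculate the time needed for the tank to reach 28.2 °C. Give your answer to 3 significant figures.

121 s

M c_p dT/dt = ṁ c_p (T_in − T) + Q̇.
τ = M/ṁ = 126.88 s; T_ss = T_in + Q̇/(ṁ c_p) = 36.258 °C.
T(t) = T_ss + (T₀ − T_ss) e^(−t/τ). Set T = 28.2:
e^(−t/τ) = (28.2 − 36.258)/(15.4 − 36.258) = 0.38632
t = −126.88 · ln(0.38632) = 120.68 s.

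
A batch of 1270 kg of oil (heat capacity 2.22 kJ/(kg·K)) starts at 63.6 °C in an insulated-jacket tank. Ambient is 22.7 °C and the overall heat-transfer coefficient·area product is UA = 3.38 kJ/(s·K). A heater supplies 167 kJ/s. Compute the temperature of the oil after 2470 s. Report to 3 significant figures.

71.7 °C

M c_p dT/dt = −UA(T − T_amb) + Q̇.
dT/dt = (T_ss − T)/τ with T_ss = T_amb + Q̇/UA = 22.7 + 167/3.38 = 72.108 °C, τ = M c_p/UA = 1270·2.22/3.38 = 834.14 s.
Solution: T(t) = T_ss + (T₀ − T_ss) e^(−t/τ).
T(2470) = 72.108 + (-8.5083)·0.051761 = 71.668 °C.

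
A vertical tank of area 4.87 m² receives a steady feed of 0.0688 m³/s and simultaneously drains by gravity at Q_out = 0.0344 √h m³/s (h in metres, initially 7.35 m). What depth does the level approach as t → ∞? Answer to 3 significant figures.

Accumulation of liquid (constant cross-section A): A dh/dt = Q_in − 0.0344 √h. At steady state dh/dt = 0:
Q_in = 0.0344 √h_ss ⇒ √h_ss = 0.0688/0.0344 = 2.0000.
h_ss = 2.0000² = 4.0000 m. (Since h₀ = 7.35 m > h_ss, the level will fall toward this value.)

4.00 m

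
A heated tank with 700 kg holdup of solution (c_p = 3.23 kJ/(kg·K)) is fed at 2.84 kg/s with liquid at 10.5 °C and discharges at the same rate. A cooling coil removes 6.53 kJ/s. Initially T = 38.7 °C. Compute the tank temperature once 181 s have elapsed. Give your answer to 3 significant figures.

M c_p dT/dt = ṁ c_p (T_in − T) − Q̇.
Rearrange: dT/dt = (T_ss − T)/τ with τ = M/ṁ = 246.48 s and T_ss = T_in − Q̇/(ṁ c_p) = 9.7881 °C.
This is linear first-order; T(t) = T_ss + (T₀ − T_ss) e^(−t/τ).
T(181) = 9.7881 + (28.912)·e^(−181/246.48) = 9.7881 + (28.912)·0.47982 = 23.661 °C.

23.7 °C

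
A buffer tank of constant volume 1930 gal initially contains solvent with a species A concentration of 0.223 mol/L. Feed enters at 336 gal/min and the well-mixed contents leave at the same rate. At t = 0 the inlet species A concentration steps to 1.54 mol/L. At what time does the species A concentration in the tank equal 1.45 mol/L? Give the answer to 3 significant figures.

15.4 min

Accumulation = in − out for the solute gives V dC/dt = Q(C_in − C), so τ = V/Q = 5.7440 min.
C(t) = C_in + (C₀ − C_in) e^(−t/τ). Set C = 1.45 and solve for t:
e^(−t/τ) = (C − C_in)/(C₀ − C_in) = (1.45 − 1.54)/(0.223 − 1.54) = 0.068337
t = −τ ln(…) = 5.7440 × 2.6833 = 15.413 min.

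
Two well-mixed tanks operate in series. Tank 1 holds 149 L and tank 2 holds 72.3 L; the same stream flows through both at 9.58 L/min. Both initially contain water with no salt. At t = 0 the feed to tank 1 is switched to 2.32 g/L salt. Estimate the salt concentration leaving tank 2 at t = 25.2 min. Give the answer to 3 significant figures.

1.51 g/L

Species balance on tank i: dCᵢ/dt = (Cᵢ₋₁ − Cᵢ)/τᵢ with τᵢ = Vᵢ/Q.
τ₁ = 149/9.58 = 15.553 min; τ₂ = 72.3/9.58 = 7.5470 min.
Tank 1: C₁ = C_in(1 − e^(−t/τ₁)). Tank 2 (τ₁ ≠ τ₂): C₂ = C_in[1 − (τ₁ e^(−t/τ₁) − τ₂ e^(−t/τ₂))/(τ₁ − τ₂)].
At t = 25.2: e^(−t/τ₁) = 0.19785, e^(−t/τ₂) = 0.035469.
C₂ = 2.32·[1 − (15.553·0.19785 − 7.5470·0.035469)/(8.0063)] = 2.32·0.64908 = 1.5059 g/L.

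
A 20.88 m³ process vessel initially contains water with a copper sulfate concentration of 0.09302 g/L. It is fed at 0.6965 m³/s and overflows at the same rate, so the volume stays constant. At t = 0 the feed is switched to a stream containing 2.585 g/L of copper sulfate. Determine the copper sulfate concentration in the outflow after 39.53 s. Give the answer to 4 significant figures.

1.918 g/L

Mass balance on the solute (V constant): V dC/dt = Q(C_in − C).
Time constant τ = V/Q = 20.88/0.6965 = 29.9785 s.
This is linear first-order; C(t) = C_in + (C₀ − C_in) e^(−t/τ).
C(39.53) = 2.585 + (0.09302 − 2.585)·e^(−39.53/29.9785) = 2.585 + (-2.49198)·0.267506 = 1.91838 g/L.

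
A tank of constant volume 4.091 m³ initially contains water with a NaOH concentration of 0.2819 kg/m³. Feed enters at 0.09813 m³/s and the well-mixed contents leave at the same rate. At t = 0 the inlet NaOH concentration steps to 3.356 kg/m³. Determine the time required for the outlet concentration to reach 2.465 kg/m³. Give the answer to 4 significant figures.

51.63 s

Transient balance on the dissolved component: V dC/dt = Q(C_in − C), so τ = V/Q = 41.6896 s.
C(t) = C_in + (C₀ − C_in) e^(−t/τ). Set C = 2.465 and solve for t:
e^(−t/τ) = (C − C_in)/(C₀ − C_in) = (2.465 − 3.356)/(0.2819 − 3.356) = 0.289841
t = −τ ln(…) = 41.6896 × 1.23842 = 51.6294 s.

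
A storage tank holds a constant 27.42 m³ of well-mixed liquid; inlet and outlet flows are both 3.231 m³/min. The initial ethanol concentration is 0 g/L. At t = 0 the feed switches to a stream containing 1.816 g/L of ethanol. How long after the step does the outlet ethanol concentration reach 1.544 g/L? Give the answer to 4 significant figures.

Species balance: V dC/dt = Q(C_in − C) ⇒ τ = V/Q = 8.48654 min.
C(t) = C_in + (C₀ − C_in) e^(−t/τ). Set C = 1.544 and solve for t:
e^(−t/τ) = (C − C_in)/(C₀ − C_in) = (1.544 − 1.816)/(0 − 1.816) = 0.149780
t = −τ ln(…) = 8.48654 × 1.89859 = 16.1124 min.

16.11 min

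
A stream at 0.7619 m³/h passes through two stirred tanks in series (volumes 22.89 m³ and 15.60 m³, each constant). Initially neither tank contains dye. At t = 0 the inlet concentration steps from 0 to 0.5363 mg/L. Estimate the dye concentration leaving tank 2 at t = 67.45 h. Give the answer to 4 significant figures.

Species balance on tank i: dCᵢ/dt = (Cᵢ₋₁ − Cᵢ)/τᵢ with τᵢ = Vᵢ/Q.
τ₁ = 22.89/0.7619 = 30.0433 h; τ₂ = 15.60/0.7619 = 20.4751 h.
Tank 1: C₁ = C_in(1 − e^(−t/τ₁)). Tank 2 (τ₁ ≠ τ₂): C₂ = C_in[1 − (τ₁ e^(−t/τ₁) − τ₂ e^(−t/τ₂))/(τ₁ − τ₂)].
At t = 67.45: e^(−t/τ₁) = 0.105918, e^(−t/τ₂) = 0.0370962.
C₂ = 0.5363·[1 − (30.0433·0.105918 − 20.4751·0.0370962)/(9.56818)] = 0.5363·0.746810 = 0.400514 mg/L.

0.4005 mg/L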